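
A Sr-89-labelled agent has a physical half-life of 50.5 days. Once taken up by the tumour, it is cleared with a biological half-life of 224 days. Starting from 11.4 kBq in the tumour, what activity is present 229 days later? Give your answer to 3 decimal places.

0.242 kBq

1/t_eff = 1/t_phys + 1/t_biol = 1/50.5 + 1/224 = 0.024266 per day.
t_eff = 50.5 × 224 / (50.5 + 224) ≈ 41.209 days.
Remaining = 11.4 × (1/2)^(229/41.209) = 11.4 × (1/2)^5.557 ≈ 0.24215 kBq.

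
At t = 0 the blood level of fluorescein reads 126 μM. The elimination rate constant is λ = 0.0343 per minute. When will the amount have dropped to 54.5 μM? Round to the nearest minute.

t½ = ln 2 / λ = 0.69315 / 0.0343 ≈ 20.208 minutes.
Fraction remaining = 54.5/126 ≈ 0.43254.
n = log₂(126/54.5) = ln(2.3119)/ln 2 ≈ 1.2091 half-lives.
t = n × t½ = 1.2091 × 20.208 ≈ 24.434 minutes.

24 minutes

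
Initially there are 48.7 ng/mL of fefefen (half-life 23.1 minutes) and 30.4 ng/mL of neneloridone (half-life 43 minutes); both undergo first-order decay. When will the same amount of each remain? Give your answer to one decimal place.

33.9 minutes

Set 48.7·(1/2)^(t/23.1) = 30.4·(1/2)^(t/43).
Taking log₂: log₂(48.7/30.4) = t·(1/23.1 − 1/43).
log₂(1.602) = 0.67985; 1/23.1 − 1/43 = 0.020034.
t = 0.67985 / 0.020034 ≈ 33.934 minutes.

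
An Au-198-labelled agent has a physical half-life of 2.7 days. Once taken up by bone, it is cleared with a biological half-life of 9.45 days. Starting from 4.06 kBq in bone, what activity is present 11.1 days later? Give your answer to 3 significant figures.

1/t_eff = 1/t_phys + 1/t_biol = 1/2.7 + 1/9.45 = 0.47619 per day.
t_eff = 2.7 × 9.45 / (2.7 + 9.45) ≈ 2.1 days.
Remaining = 4.06 × (1/2)^(11.1/2.1) = 4.06 × (1/2)^5.2857 ≈ 0.10408 kBq.

0.104 kBq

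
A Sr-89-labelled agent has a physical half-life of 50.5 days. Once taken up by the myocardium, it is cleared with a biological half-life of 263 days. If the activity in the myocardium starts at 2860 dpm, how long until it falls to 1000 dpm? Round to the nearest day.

64 days

1/t_eff = 1/t_phys + 1/t_biol = 1/50.5 + 1/263 = 0.023604 per day.
t_eff = 50.5 × 263 / (50.5 + 263) ≈ 42.365 days.
n = log₂(2860/1000) ≈ 1.516; t = 1.516 × 42.365 ≈ 64.226 days.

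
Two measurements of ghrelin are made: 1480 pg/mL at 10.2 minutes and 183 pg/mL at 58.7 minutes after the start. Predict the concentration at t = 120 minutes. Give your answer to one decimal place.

Over Δt = 58.7 − 10.2 = 48.5 minutes, the level fell by a factor of 1480/183 ≈ 8.0874.
n = log₂(8.0874) ≈ 3.0157 half-lives, so t½ = 48.5/3.0157 ≈ 16.083 minutes.
From t = 58.7 to t = 120: 183 × (1/2)^((120−58.7)/16.083) ≈ 13.033 pg/mL.

13.0 pg/mL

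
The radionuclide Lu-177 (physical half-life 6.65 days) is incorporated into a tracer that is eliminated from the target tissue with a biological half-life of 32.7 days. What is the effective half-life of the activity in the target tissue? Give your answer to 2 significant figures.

5.5 days

1/t_eff = 1/t_phys + 1/t_biol = 1/6.65 + 1/32.7 = 0.18096 per day.
t_eff = 6.65 × 32.7 / (6.65 + 32.7) ≈ 5.5262 days.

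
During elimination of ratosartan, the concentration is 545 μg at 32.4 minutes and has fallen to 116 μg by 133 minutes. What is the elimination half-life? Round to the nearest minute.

45 minutes

Over Δt = 133 − 32.4 = 100.6 minutes, the level fell by a factor of 545/116 ≈ 4.6983.
n = log₂(4.6983) ≈ 2.2321 half-lives, so t½ = 100.6/2.2321 ≈ 45.069 minutes.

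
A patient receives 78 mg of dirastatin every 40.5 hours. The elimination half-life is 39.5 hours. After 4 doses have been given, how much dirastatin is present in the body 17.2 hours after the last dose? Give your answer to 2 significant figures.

110 mg

The 4 doses were given 138.7, 98.2, 57.7, 17.2 hours ago.
Total = 78·(1/2)^(138.7/39.5) + 78·(1/2)^(98.2/39.5) + 78·(1/2)^(57.7/39.5) + 78·(1/2)^(17.2/39.5)
      = 6.8401 + 13.922 + 28.338 + 57.678 ≈ 106.78 mg.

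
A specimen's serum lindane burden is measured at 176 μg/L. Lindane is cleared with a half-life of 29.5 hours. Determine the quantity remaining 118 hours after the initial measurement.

Elapsed time is 4 half-lives (118/29.5).
Each half-life halves the amount: 176 × (1/2)^4 = 176/16 = 11 μg/L.

11 μg/L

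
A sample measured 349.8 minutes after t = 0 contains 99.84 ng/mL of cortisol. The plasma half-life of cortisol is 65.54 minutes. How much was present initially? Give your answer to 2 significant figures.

Number of half-lives elapsed: n = 349.8/65.54 ≈ 5.3372.
A₀ = A × 2^n = 99.84 × 2^5.3372 = 99.84 × 40.426 ≈ 4036.1 ng/mL.

4000 ng/mL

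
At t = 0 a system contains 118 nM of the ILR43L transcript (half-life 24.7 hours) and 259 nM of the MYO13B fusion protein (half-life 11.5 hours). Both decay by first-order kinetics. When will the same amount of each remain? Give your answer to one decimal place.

24.4 hours

Set 118·(1/2)^(t/24.7) = 259·(1/2)^(t/11.5).
Taking log₂: log₂(118/259) = t·(1/24.7 − 1/11.5).
log₂(0.4556) = -1.1342; 1/24.7 − 1/11.5 = -0.046471.
t = -1.1342 / -0.046471 ≈ 24.406 hours.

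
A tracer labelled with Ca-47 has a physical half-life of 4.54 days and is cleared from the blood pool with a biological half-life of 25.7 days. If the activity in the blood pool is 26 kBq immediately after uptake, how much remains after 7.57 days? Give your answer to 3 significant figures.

6.67 kBq

1/t_eff = 1/t_phys + 1/t_biol = 1/4.54 + 1/25.7 = 0.25917 per day.
t_eff = 4.54 × 25.7 / (4.54 + 25.7) ≈ 3.8584 days.
Remaining = 26 × (1/2)^(7.57/3.8584) = 26 × (1/2)^1.962 ≈ 6.6737 kBq.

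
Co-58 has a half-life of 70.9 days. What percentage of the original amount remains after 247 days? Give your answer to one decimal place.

n = 247/70.9 ≈ 3.4838 half-lives.
Fraction remaining = (1/2)^3.4838 ≈ 0.089388, i.e. 8.9388%.

8.9%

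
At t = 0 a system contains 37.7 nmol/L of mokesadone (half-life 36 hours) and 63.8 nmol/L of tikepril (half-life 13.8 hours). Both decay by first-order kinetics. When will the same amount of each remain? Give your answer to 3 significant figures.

17.0 hours

Set 37.7·(1/2)^(t/36) = 63.8·(1/2)^(t/13.8).
Taking log₂: log₂(37.7/63.8) = t·(1/36 − 1/13.8).
log₂(0.59091) = -0.75899; 1/36 − 1/13.8 = -0.044686.
t = -0.75899 / -0.044686 ≈ 16.985 hours.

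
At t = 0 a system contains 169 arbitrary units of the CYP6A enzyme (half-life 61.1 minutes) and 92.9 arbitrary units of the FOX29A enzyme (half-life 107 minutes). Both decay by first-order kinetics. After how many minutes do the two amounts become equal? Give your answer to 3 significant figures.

123 minutes

Set 169·(1/2)^(t/61.1) = 92.9·(1/2)^(t/107).
Taking log₂: log₂(169/92.9) = t·(1/61.1 − 1/107).
log₂(1.8192) = 0.86327; 1/61.1 − 1/107 = 0.0070208.
t = 0.86327 / 0.0070208 ≈ 122.96 minutes.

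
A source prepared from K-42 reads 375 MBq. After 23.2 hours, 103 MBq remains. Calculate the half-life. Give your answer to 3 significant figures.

12.4 hours

A/A₀ = 103/375 ≈ 0.27467.
n = log₂(3.6408) ≈ 1.8642 half-lives elapsed in 23.2 hours.
t½ = 23.2/1.8642 ≈ 12.445 hours.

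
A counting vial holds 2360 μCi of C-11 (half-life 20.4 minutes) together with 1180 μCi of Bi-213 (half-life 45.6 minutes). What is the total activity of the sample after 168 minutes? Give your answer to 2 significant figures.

C-11: 2360 × (1/2)^(168/20.4) = 2360 × (1/2)^8.2353 ≈ 7.8314 μCi.
Bi-213: 1180 × (1/2)^(168/45.6) = 1180 × (1/2)^3.6842 ≈ 91.796 μCi.
Total = 7.8314 + 91.796 ≈ 99.628 μCi.

100 μCi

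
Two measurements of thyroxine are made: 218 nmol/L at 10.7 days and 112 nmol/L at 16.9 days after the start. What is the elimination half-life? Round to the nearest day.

6 days

Over Δt = 16.9 − 10.7 = 6.2 days, the level fell by a factor of 218/112 ≈ 1.9464.
n = log₂(1.9464) ≈ 0.96083 half-lives, so t½ = 6.2/0.96083 ≈ 6.4528 days.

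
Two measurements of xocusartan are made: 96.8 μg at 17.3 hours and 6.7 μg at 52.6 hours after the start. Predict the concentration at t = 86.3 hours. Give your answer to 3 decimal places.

Over Δt = 52.6 − 17.3 = 35.3 hours, the level fell by a factor of 96.8/6.7 ≈ 14.448.
n = log₂(14.448) ≈ 3.8528 half-lives, so t½ = 35.3/3.8528 ≈ 9.1622 hours.
From t = 52.6 to t = 86.3: 6.7 × (1/2)^((86.3−52.6)/9.1622) ≈ 0.52341 μg.

0.523 μg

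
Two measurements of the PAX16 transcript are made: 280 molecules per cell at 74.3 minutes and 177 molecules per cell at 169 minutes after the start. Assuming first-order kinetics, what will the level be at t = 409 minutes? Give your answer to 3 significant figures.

Over Δt = 169 − 74.3 = 94.7 minutes, the level fell by a factor of 280/177 ≈ 1.5819.
n = log₂(1.5819) ≈ 0.66168 half-lives, so t½ = 94.7/0.66168 ≈ 143.12 minutes.
From t = 169 to t = 409: 177 × (1/2)^((409−169)/143.12) ≈ 55.357 molecules per cell.

55.4 molecules per cell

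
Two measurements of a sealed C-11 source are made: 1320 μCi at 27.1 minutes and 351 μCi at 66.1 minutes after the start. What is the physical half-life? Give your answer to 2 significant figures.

20 minutes

Over Δt = 66.1 − 27.1 = 39 minutes, the level fell by a factor of 1320/351 ≈ 3.7607.
n = log₂(3.7607) ≈ 1.911 half-lives, so t½ = 39/1.911 ≈ 20.408 minutes.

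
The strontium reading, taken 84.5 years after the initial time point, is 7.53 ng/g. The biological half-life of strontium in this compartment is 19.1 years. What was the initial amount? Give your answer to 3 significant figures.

Number of half-lives elapsed: n = 84.5/19.1 ≈ 4.4241.
A₀ = A × 2^n = 7.53 × 2^4.4241 = 7.53 × 21.468 ≈ 161.65 ng/g.

162 ng/g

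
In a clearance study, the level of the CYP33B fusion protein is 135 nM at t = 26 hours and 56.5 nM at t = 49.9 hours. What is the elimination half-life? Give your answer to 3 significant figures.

19.0 hours

Over Δt = 49.9 − 26 = 23.9 hours, the level fell by a factor of 135/56.5 ≈ 2.3894.
n = log₂(2.3894) ≈ 1.2566 half-lives, so t½ = 23.9/1.2566 ≈ 19.019 hours.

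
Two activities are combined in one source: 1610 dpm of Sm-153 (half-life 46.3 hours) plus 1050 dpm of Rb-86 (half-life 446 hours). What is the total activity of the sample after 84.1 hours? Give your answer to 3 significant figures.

Sm-153: 1610 × (1/2)^(84.1/46.3) = 1610 × (1/2)^1.8164 ≈ 457.12 dpm.
Rb-86: 1050 × (1/2)^(84.1/446) = 1050 × (1/2)^0.18857 ≈ 921.35 dpm.
Total = 457.12 + 921.35 ≈ 1378.5 dpm.

1380 dpm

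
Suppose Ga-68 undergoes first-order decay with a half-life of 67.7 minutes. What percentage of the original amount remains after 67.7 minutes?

n = 67.7/67.7 ≈ 1 half-life.
Fraction remaining = (1/2)^1 ≈ 0.5, i.e. 50%.

50%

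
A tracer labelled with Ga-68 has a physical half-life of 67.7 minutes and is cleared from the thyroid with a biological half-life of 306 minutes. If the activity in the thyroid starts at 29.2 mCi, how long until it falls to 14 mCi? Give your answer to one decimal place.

58.8 minutes

1/t_eff = 1/t_phys + 1/t_biol = 1/67.7 + 1/306 = 0.018039 per minute.
t_eff = 67.7 × 306 / (67.7 + 306) ≈ 55.435 minutes.
n = log₂(29.2/14) ≈ 1.0605; t = 1.0605 × 55.435 ≈ 58.792 minutes.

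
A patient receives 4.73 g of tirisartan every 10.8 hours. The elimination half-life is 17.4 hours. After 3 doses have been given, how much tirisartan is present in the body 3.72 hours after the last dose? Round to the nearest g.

The 3 doses were given 25.32, 14.52, 3.72 hours ago.
Total = 4.73·(1/2)^(25.32/17.4) + 4.73·(1/2)^(14.52/17.4) + 4.73·(1/2)^(3.72/17.4)
      = 1.7251 + 2.6525 + 4.0785 ≈ 8.4561 g.

8 g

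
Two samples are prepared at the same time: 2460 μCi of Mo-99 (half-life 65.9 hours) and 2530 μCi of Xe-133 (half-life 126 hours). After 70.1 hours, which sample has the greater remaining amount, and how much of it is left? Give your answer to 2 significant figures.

Mo-99: 2460 × (1/2)^1.0637 ≈ 1176.8 μCi.
Xe-133: 2530 × (1/2)^0.55635 ≈ 1720.5 μCi.
Xe-133 has more remaining, at ≈ 1720.5 μCi.

Xe-133, 1700 μCi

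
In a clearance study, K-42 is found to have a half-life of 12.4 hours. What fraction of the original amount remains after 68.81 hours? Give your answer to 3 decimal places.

0.021

n = 68.81/12.4 ≈ 5.5492 half-lives.
Fraction remaining = (1/2)^5.5492 ≈ 0.021356.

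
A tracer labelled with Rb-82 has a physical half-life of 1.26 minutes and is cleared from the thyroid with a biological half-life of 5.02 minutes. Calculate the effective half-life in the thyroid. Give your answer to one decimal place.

1.0 minutes

1/t_eff = 1/t_phys + 1/t_biol = 1/1.26 + 1/5.02 = 0.99285 per minute.
t_eff = 1.26 × 5.02 / (1.26 + 5.02) ≈ 1.0072 minutes.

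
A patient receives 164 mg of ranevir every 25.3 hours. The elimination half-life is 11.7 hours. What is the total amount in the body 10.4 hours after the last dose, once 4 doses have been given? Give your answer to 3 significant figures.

The 4 doses were given 86.3, 61, 35.7, 10.4 hours ago.
Total = 164·(1/2)^(86.3/11.7) + 164·(1/2)^(61/11.7) + 164·(1/2)^(35.7/11.7) + 164·(1/2)^(10.4/11.7)
      = 0.98725 + 4.4195 + 19.784 + 88.565 ≈ 113.76 mg.

114 mg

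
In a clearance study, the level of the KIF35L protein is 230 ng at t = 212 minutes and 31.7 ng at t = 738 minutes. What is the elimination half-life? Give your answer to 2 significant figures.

180 minutes

Over Δt = 738 − 212 = 526 minutes, the level fell by a factor of 230/31.7 ≈ 7.2555.
n = log₂(7.2555) ≈ 2.8591 half-lives, so t½ = 526/2.8591 ≈ 183.98 minutes.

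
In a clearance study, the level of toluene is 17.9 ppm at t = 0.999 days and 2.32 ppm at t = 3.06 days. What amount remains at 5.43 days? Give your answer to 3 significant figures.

0.221 ppm

Over Δt = 3.06 − 0.999 = 2.061 days, the level fell by a factor of 17.9/2.32 ≈ 7.7155.
n = log₂(7.7155) ≈ 2.9478 half-lives, so t½ = 2.061/2.9478 ≈ 0.69917 days.
From t = 3.06 to t = 5.43: 2.32 × (1/2)^((5.43−3.06)/0.69917) ≈ 0.22135 ppm.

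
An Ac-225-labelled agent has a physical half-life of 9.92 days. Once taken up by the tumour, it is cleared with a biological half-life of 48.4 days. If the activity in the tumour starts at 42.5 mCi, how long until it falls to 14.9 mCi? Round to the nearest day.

12 days

1/t_eff = 1/t_phys + 1/t_biol = 1/9.92 + 1/48.4 = 0.12147 per day.
t_eff = 9.92 × 48.4 / (9.92 + 48.4) ≈ 8.2326 days.
n = log₂(42.5/14.9) ≈ 1.5122; t = 1.5122 × 8.2326 ≈ 12.449 days.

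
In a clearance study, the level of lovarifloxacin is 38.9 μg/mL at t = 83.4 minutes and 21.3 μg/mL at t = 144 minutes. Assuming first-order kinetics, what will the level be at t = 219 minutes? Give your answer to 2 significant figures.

10 μg/mL

Over Δt = 144 − 83.4 = 60.6 minutes, the level fell by a factor of 38.9/21.3 ≈ 1.8263.
n = log₂(1.8263) ≈ 0.86892 half-lives, so t½ = 60.6/0.86892 ≈ 69.742 minutes.
From t = 144 to t = 219: 21.3 × (1/2)^((219−144)/69.742) ≈ 10.108 μg/mL.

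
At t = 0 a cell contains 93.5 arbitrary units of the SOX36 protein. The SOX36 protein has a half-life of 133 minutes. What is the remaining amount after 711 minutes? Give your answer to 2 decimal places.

Number of half-lives: n = 711/133 ≈ 5.3459.
Remaining = 93.5 × (1/2)^5.3459 = 93.5 × 0.024589 ≈ 2.299 arbitrary units.

2.30 arbitrary units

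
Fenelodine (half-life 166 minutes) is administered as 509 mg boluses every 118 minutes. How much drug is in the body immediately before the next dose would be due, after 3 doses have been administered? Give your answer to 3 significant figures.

The 3 doses were given 354, 236, 118 minutes ago.
Total = 509·(1/2)^(354/166) + 509·(1/2)^(236/166) + 509·(1/2)^(118/166)
      = 116.08 + 190 + 310.98 ≈ 617.06 mg.

617 mg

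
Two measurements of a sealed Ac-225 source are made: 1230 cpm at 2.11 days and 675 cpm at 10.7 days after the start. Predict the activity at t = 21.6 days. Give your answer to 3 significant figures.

Over Δt = 10.7 − 2.11 = 8.59 days, the level fell by a factor of 1230/675 ≈ 1.8222.
n = log₂(1.8222) ≈ 0.8657 half-lives, so t½ = 8.59/0.8657 ≈ 9.9226 days.
From t = 10.7 to t = 21.6: 675 × (1/2)^((21.6−10.7)/9.9226) ≈ 315.23 cpm.

315 cpm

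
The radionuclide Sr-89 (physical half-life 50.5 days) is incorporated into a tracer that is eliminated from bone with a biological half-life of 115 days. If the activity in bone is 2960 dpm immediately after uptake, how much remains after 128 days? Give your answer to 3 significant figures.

236 dpm

1/t_eff = 1/t_phys + 1/t_biol = 1/50.5 + 1/115 = 0.028498 per day.
t_eff = 50.5 × 115 / (50.5 + 115) ≈ 35.091 days.
Remaining = 2960 × (1/2)^(128/35.091) = 2960 × (1/2)^3.6477 ≈ 236.17 dpm.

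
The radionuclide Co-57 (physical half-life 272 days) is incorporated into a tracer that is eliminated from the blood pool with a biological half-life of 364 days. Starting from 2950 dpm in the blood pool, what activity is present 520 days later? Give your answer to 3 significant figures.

291 dpm

1/t_eff = 1/t_phys + 1/t_biol = 1/272 + 1/364 = 0.0064237 per day.
t_eff = 272 × 364 / (272 + 364) ≈ 155.67 days.
Remaining = 2950 × (1/2)^(520/155.67) = 2950 × (1/2)^3.3403 ≈ 291.26 dpm.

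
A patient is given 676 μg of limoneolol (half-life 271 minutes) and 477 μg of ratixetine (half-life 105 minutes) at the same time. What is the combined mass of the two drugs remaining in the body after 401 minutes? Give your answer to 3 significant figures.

limoneolol: 676 × (1/2)^(401/271) = 676 × (1/2)^1.4797 ≈ 242.39 μg.
ratixetine: 477 × (1/2)^(401/105) = 477 × (1/2)^3.819 ≈ 33.796 μg.
Total = 242.39 + 33.796 ≈ 276.18 μg.

276 μg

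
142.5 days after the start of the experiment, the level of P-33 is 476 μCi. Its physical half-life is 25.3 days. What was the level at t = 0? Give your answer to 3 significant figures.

Number of half-lives elapsed: n = 142.5/25.3 ≈ 5.6324.
A₀ = A × 2^n = 476 × 2^5.6324 = 476 × 49.605 ≈ 23612 μCi.

23600 μCi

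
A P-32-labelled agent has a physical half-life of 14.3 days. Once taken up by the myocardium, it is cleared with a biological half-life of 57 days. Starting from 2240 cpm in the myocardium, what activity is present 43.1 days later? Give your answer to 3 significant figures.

1/t_eff = 1/t_phys + 1/t_biol = 1/14.3 + 1/57 = 0.087474 per day.
t_eff = 14.3 × 57 / (14.3 + 57) ≈ 11.432 days.
Remaining = 2240 × (1/2)^(43.1/11.432) = 2240 × (1/2)^3.7701 ≈ 164.18 cpm.

164 cpm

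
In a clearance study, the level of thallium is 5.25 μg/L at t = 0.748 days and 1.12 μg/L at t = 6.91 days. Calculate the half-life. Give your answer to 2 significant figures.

2.8 days

Over Δt = 6.91 − 0.748 = 6.162 days, the level fell by a factor of 5.25/1.12 ≈ 4.6875.
n = log₂(4.6875) ≈ 2.2288 half-lives, so t½ = 6.162/2.2288 ≈ 2.7647 days.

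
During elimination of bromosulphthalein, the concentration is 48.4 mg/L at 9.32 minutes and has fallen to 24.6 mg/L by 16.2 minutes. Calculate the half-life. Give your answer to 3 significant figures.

Over Δt = 16.2 − 9.32 = 6.88 minutes, the level fell by a factor of 48.4/24.6 ≈ 1.9675.
n = log₂(1.9675) ≈ 0.97635 half-lives, so t½ = 6.88/0.97635 ≈ 7.0467 minutes.

7.05 minutes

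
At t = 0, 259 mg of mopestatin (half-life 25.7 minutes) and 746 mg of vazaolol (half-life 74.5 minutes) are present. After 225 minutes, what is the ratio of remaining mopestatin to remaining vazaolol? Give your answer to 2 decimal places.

mopestatin: 259 × (1/2)^(225/25.7) = 259 × (1/2)^8.7549 ≈ 0.59955 mg.
vazaolol: 746 × (1/2)^(225/74.5) = 746 × (1/2)^3.0201 ≈ 91.958 mg.
Ratio ≈ 0.59955 / 91.958 ≈ 0.0065198.

0.01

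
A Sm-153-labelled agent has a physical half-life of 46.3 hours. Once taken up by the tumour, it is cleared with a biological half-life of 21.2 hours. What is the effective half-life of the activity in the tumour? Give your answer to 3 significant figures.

14.5 hours

1/t_eff = 1/t_phys + 1/t_biol = 1/46.3 + 1/21.2 = 0.068768 per hour.
t_eff = 46.3 × 21.2 / (46.3 + 21.2) ≈ 14.542 hours.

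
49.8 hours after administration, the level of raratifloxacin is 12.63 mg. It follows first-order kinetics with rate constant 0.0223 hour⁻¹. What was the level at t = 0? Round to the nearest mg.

38 mg

t½ = ln 2 / λ = 0.69315 / 0.0223 ≈ 31.083 hours.
Number of half-lives elapsed: n = 49.8/31.083 ≈ 1.6022.
A₀ = A × 2^n = 12.63 × 2^1.6022 = 12.63 × 3.036 ≈ 38.345 mg.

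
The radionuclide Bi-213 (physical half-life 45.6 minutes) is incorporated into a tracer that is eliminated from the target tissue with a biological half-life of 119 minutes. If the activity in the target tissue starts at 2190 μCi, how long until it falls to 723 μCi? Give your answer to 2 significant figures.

53 minutes

1/t_eff = 1/t_phys + 1/t_biol = 1/45.6 + 1/119 = 0.030333 per minute.
t_eff = 45.6 × 119 / (45.6 + 119) ≈ 32.967 minutes.
n = log₂(2190/723) ≈ 1.5989; t = 1.5989 × 32.967 ≈ 52.71 minutes.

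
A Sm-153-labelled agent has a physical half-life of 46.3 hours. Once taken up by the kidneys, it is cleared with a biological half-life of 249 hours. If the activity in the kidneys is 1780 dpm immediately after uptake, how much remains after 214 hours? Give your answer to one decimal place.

1/t_eff = 1/t_phys + 1/t_biol = 1/46.3 + 1/249 = 0.025614 per hour.
t_eff = 46.3 × 249 / (46.3 + 249) ≈ 39.041 hours.
Remaining = 1780 × (1/2)^(214/39.041) = 1780 × (1/2)^5.4815 ≈ 39.841 dpm.

39.8 dpm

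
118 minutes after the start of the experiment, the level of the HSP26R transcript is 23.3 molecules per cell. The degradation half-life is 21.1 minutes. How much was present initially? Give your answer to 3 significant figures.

Number of half-lives elapsed: n = 118/21.1 ≈ 5.5924.
A₀ = A × 2^n = 23.3 × 2^5.5924 = 23.3 × 48.249 ≈ 1124.2 molecules per cell.

1120 molecules per cell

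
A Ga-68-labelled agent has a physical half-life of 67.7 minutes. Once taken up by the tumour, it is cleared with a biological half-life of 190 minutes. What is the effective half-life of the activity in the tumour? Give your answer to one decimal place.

1/t_eff = 1/t_phys + 1/t_biol = 1/67.7 + 1/190 = 0.020034 per minute.
t_eff = 67.7 × 190 / (67.7 + 190) ≈ 49.915 minutes.

49.9 minutes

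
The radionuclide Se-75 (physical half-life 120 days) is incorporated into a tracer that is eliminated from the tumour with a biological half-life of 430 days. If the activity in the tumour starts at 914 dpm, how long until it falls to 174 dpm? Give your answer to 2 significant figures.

220 days

1/t_eff = 1/t_phys + 1/t_biol = 1/120 + 1/430 = 0.010659 per day.
t_eff = 120 × 430 / (120 + 430) ≈ 93.818 days.
n = log₂(914/174) ≈ 2.3931; t = 2.3931 × 93.818 ≈ 224.52 days.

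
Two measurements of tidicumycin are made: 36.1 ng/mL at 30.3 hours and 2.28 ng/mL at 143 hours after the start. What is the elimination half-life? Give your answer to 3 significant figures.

Over Δt = 143 − 30.3 = 112.7 hours, the level fell by a factor of 36.1/2.28 ≈ 15.833.
n = log₂(15.833) ≈ 3.9849 half-lives, so t½ = 112.7/3.9849 ≈ 28.282 hours.

28.3 hours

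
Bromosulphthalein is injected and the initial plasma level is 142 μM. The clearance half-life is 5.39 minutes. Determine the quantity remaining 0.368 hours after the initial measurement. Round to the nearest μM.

Convert the elapsed time: 0.368 hours = 22.08 minutes.
Number of half-lives: n = 22.08/5.39 ≈ 4.0965.
Remaining = 142 × (1/2)^4.0965 = 142 × 0.058457 ≈ 8.3009 μM.

8 μM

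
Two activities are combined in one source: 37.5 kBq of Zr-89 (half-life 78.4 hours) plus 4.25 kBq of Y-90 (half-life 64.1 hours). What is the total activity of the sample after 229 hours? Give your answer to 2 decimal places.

5.31 kBq

Zr-89: 37.5 × (1/2)^(229/78.4) = 37.5 × (1/2)^2.9209 ≈ 4.9516 kBq.
Y-90: 4.25 × (1/2)^(229/64.1) = 4.25 × (1/2)^3.5725 ≈ 0.35723 kBq.
Total = 4.9516 + 0.35723 ≈ 5.3088 kBq.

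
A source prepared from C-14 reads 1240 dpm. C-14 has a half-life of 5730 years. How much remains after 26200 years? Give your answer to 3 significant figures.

52.1 dpm

Number of half-lives: n = 26200/5730 ≈ 4.5724.
Remaining = 1240 × (1/2)^4.5724 = 1240 × 0.04203 ≈ 52.118 dpm.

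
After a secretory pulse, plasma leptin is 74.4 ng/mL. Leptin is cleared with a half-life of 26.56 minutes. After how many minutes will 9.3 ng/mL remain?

9.3/74.4 = 1/8, so 3 half-lives have elapsed.
t = 3 × 26.56 = 79.68 minutes.

79.68 minutes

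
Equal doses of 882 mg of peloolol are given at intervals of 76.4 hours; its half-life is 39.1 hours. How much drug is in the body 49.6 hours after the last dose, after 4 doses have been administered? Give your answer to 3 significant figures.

The 4 doses were given 278.8, 202.4, 126, 49.6 hours ago.
Total = 882·(1/2)^(278.8/39.1) + 882·(1/2)^(202.4/39.1) + 882·(1/2)^(126/39.1) + 882·(1/2)^(49.6/39.1)
      = 6.295 + 24.389 + 94.493 + 366.1 ≈ 491.28 mg.

491 mg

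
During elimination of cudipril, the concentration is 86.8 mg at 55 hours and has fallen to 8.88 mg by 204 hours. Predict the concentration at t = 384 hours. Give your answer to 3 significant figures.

0.565 mg

Over Δt = 204 − 55 = 149 hours, the level fell by a factor of 86.8/8.88 ≈ 9.7748.
n = log₂(9.7748) ≈ 3.2891 half-lives, so t½ = 149/3.2891 ≈ 45.302 hours.
From t = 204 to t = 384: 8.88 × (1/2)^((384−204)/45.302) ≈ 0.56534 mg.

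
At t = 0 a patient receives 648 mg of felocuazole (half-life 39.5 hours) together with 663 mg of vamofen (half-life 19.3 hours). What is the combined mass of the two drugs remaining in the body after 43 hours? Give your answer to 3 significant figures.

felocuazole: 648 × (1/2)^(43/39.5) = 648 × (1/2)^1.0886 ≈ 304.7 mg.
vamofen: 663 × (1/2)^(43/19.3) = 663 × (1/2)^2.228 ≈ 141.52 mg.
Total = 304.7 + 141.52 ≈ 446.22 mg.

446 mg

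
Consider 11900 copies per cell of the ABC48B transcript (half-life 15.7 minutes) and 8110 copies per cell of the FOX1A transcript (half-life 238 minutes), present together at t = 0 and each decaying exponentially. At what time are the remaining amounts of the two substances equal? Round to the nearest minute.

Set 11900·(1/2)^(t/15.7) = 8110·(1/2)^(t/238).
Taking log₂: log₂(11900/8110) = t·(1/15.7 − 1/238).
log₂(1.4673) = 0.55319; 1/15.7 − 1/238 = 0.059493.
t = 0.55319 / 0.059493 ≈ 9.2984 minutes.

9 minutes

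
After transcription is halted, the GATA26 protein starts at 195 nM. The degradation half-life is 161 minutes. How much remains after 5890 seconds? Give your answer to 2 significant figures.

Convert the elapsed time: 5890 seconds = 98.1667 minutes.
Number of half-lives: n = 98.1667/161 ≈ 0.60973.
Remaining = 195 × (1/2)^0.60973 = 195 × 0.65532 ≈ 127.79 nM.

130 nM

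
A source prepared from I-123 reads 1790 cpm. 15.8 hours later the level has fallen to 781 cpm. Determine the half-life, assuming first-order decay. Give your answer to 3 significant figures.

13.2 hours

A/A₀ = 781/1790 ≈ 0.43631.
n = log₂(2.2919) ≈ 1.1966 half-lives elapsed in 15.8 hours.
t½ = 15.8/1.1966 ≈ 13.204 hours.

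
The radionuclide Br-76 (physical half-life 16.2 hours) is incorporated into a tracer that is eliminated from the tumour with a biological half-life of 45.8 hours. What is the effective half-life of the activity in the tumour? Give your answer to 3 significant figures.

1/t_eff = 1/t_phys + 1/t_biol = 1/16.2 + 1/45.8 = 0.083562 per hour.
t_eff = 16.2 × 45.8 / (16.2 + 45.8) ≈ 11.967 hours.

12.0 hours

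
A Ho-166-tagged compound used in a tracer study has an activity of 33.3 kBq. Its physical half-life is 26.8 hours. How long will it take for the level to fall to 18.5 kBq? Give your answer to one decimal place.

Fraction remaining = 18.5/33.3 ≈ 0.55556.
n = log₂(33.3/18.5) = ln(1.8)/ln 2 ≈ 0.848 half-lives.
t = n × t½ = 0.848 × 26.8 ≈ 22.726 hours.

22.7 hours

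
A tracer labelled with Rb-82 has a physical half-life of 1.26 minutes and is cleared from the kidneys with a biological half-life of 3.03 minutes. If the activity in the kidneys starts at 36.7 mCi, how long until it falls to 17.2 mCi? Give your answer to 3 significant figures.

1/t_eff = 1/t_phys + 1/t_biol = 1/1.26 + 1/3.03 = 1.1237 per minute.
t_eff = 1.26 × 3.03 / (1.26 + 3.03) ≈ 0.88993 minutes.
n = log₂(36.7/17.2) ≈ 1.0934; t = 1.0934 × 0.88993 ≈ 0.97302 minutes.

0.973 minutes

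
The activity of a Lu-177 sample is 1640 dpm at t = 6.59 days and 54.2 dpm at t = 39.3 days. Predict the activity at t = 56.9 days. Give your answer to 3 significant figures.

Over Δt = 39.3 − 6.59 = 32.71 days, the level fell by a factor of 1640/54.2 ≈ 30.258.
n = log₂(30.258) ≈ 4.9193 half-lives, so t½ = 32.71/4.9193 ≈ 6.6494 days.
From t = 39.3 to t = 56.9: 54.2 × (1/2)^((56.9−39.3)/6.6494) ≈ 8.6539 dpm.

8.65 dpm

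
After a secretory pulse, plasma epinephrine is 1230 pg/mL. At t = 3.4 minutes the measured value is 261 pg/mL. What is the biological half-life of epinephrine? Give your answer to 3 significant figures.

A/A₀ = 261/1230 ≈ 0.2122.
n = log₂(4.7126) ≈ 2.2365 half-lives elapsed in 3.4 minutes.
t½ = 3.4/2.2365 ≈ 1.5202 minutes.

1.52 minutes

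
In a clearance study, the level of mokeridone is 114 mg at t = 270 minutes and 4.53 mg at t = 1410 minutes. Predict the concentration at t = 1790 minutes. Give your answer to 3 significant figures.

Over Δt = 1410 − 270 = 1140 minutes, the level fell by a factor of 114/4.53 ≈ 25.166.
n = log₂(25.166) ≈ 4.6534 half-lives, so t½ = 1140/4.6534 ≈ 244.98 minutes.
From t = 1410 to t = 1790: 4.53 × (1/2)^((1790−1410)/244.98) ≈ 1.5458 mg.

1.55 mg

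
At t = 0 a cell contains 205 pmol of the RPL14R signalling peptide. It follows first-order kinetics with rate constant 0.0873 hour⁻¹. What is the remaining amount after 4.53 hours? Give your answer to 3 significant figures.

t½ = ln 2 / λ = 0.69315 / 0.0873 ≈ 7.9398 hours.
Number of half-lives: n = 4.53/7.9398 ≈ 0.57054.
Remaining = 205 × (1/2)^0.57054 = 205 × 0.67336 ≈ 138.04 pmol.

138 pmol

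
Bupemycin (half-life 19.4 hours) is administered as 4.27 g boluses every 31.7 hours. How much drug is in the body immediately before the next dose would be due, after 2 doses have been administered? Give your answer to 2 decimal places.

1.82 g

The 2 doses were given 63.4, 31.7 hours ago.
Total = 4.27·(1/2)^(63.4/19.4) + 4.27·(1/2)^(31.7/19.4)
      = 0.44325 + 1.3757 ≈ 1.819 g.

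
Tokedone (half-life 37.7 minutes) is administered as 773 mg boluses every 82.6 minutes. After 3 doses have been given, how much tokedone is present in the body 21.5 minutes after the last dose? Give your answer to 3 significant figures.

660 mg

The 3 doses were given 186.7, 104.1, 21.5 minutes ago.
Total = 773·(1/2)^(186.7/37.7) + 773·(1/2)^(104.1/37.7) + 773·(1/2)^(21.5/37.7)
      = 24.969 + 114.01 + 520.6 ≈ 659.58 mg.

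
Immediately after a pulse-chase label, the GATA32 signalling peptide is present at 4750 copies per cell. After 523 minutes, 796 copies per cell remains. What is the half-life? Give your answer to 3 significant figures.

A/A₀ = 796/4750 ≈ 0.16758.
n = log₂(5.9673) ≈ 2.5771 half-lives elapsed in 523 minutes.
t½ = 523/2.5771 ≈ 202.94 minutes.

203 minutes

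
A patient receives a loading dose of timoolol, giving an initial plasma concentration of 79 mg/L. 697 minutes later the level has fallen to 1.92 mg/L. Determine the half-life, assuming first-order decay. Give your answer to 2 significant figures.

A/A₀ = 1.92/79 ≈ 0.024304.
n = log₂(41.146) ≈ 5.3627 half-lives elapsed in 697 minutes.
t½ = 697/5.3627 ≈ 129.97 minutes.

130 minutes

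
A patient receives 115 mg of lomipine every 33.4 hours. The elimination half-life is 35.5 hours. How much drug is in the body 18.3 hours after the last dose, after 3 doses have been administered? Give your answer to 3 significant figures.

The 3 doses were given 85.1, 51.7, 18.3 hours ago.
Total = 115·(1/2)^(85.1/35.5) + 115·(1/2)^(51.7/35.5) + 115·(1/2)^(18.3/35.5)
      = 21.831 + 41.908 + 80.449 ≈ 144.19 mg.

144 mg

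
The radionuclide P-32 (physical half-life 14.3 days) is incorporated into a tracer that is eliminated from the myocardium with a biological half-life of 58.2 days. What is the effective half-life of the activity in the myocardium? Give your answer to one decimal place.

1/t_eff = 1/t_phys + 1/t_biol = 1/14.3 + 1/58.2 = 0.087112 per day.
t_eff = 14.3 × 58.2 / (14.3 + 58.2) ≈ 11.479 days.

11.5 days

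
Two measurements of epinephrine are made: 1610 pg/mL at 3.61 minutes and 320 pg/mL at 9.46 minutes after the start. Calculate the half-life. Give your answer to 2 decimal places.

2.51 minutes

Over Δt = 9.46 − 3.61 = 5.85 minutes, the level fell by a factor of 1610/320 ≈ 5.0312.
n = log₂(5.0312) ≈ 2.3309 half-lives, so t½ = 5.85/2.3309 ≈ 2.5097 minutes.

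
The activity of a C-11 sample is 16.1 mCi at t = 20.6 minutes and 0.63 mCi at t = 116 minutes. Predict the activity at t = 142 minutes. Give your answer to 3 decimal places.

0.260 mCi

Over Δt = 116 − 20.6 = 95.4 minutes, the level fell by a factor of 16.1/0.63 ≈ 25.556.
n = log₂(25.556) ≈ 4.6756 half-lives, so t½ = 95.4/4.6756 ≈ 20.404 minutes.
From t = 116 to t = 142: 0.63 × (1/2)^((142−116)/20.404) ≈ 0.26046 mCi.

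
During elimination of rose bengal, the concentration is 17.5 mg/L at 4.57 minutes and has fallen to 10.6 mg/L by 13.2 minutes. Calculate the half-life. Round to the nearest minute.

12 minutes

Over Δt = 13.2 − 4.57 = 8.63 minutes, the level fell by a factor of 17.5/10.6 ≈ 1.6509.
n = log₂(1.6509) ≈ 0.72329 half-lives, so t½ = 8.63/0.72329 ≈ 11.932 minutes.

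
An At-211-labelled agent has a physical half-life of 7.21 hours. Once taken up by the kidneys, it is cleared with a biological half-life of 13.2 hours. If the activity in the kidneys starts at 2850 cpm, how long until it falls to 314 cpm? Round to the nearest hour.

15 hours

1/t_eff = 1/t_phys + 1/t_biol = 1/7.21 + 1/13.2 = 0.21445 per hour.
t_eff = 7.21 × 13.2 / (7.21 + 13.2) ≈ 4.663 hours.
n = log₂(2850/314) ≈ 3.1821; t = 3.1821 × 4.663 ≈ 14.838 hours.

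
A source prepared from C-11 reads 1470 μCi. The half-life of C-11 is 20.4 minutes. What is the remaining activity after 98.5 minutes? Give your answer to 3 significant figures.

Number of half-lives: n = 98.5/20.4 ≈ 4.8284.
Remaining = 1470 × (1/2)^4.8284 = 1470 × 0.035196 ≈ 51.739 μCi.

51.7 μCi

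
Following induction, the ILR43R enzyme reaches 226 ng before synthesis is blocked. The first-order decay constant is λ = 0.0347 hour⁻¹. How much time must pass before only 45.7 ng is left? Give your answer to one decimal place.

46.1 hours

t½ = ln 2 / λ = 0.69315 / 0.0347 ≈ 19.975 hours.
Fraction remaining = 45.7/226 ≈ 0.20221.
n = log₂(226/45.7) = ln(4.9453)/ln 2 ≈ 2.3061 half-lives.
t = n × t½ = 2.3061 × 19.975 ≈ 46.064 hours.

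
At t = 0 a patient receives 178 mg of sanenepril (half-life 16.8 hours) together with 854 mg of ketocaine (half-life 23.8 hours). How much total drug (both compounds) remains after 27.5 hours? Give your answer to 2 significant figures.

sanenepril: 178 × (1/2)^(27.5/16.8) = 178 × (1/2)^1.6369 ≈ 57.235 mg.
ketocaine: 854 × (1/2)^(27.5/23.8) = 854 × (1/2)^1.1555 ≈ 383.38 mg.
Total = 57.235 + 383.38 ≈ 440.61 mg.

440 mg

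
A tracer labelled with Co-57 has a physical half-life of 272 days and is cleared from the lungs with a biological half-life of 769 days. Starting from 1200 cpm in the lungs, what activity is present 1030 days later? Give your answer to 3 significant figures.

34.4 cpm

1/t_eff = 1/t_phys + 1/t_biol = 1/272 + 1/769 = 0.0049769 per day.
t_eff = 272 × 769 / (272 + 769) ≈ 200.93 days.
Remaining = 1200 × (1/2)^(1030/200.93) = 1200 × (1/2)^5.1262 ≈ 34.36 cpm.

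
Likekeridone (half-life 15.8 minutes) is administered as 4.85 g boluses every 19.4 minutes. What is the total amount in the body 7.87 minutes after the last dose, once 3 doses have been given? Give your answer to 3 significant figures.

5.53 g

The 3 doses were given 46.67, 27.27, 7.87 minutes ago.
Total = 4.85·(1/2)^(46.67/15.8) + 4.85·(1/2)^(27.27/15.8) + 4.85·(1/2)^(7.87/15.8)
      = 0.62598 + 1.4662 + 3.434 ≈ 5.5261 g.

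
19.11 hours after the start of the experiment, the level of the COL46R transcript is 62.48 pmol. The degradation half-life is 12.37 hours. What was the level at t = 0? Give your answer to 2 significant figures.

Number of half-lives elapsed: n = 19.11/12.37 ≈ 1.5449.
A₀ = A × 2^n = 62.48 × 2^1.5449 = 62.48 × 2.9178 ≈ 182.3 pmol.

180 pmol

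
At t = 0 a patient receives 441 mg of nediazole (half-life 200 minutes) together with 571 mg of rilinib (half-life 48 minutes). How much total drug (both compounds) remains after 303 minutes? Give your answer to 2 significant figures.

nediazole: 441 × (1/2)^(303/200) = 441 × (1/2)^1.515 ≈ 154.3 mg.
rilinib: 571 × (1/2)^(303/48) = 571 × (1/2)^6.3125 ≈ 7.1843 mg.
Total = 154.3 + 7.1843 ≈ 161.49 mg.

160 mg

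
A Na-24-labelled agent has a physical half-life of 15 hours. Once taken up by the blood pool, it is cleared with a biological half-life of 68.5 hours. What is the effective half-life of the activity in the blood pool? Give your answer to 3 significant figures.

1/t_eff = 1/t_phys + 1/t_biol = 1/15 + 1/68.5 = 0.081265 per hour.
t_eff = 15 × 68.5 / (15 + 68.5) ≈ 12.305 hours.

12.3 hours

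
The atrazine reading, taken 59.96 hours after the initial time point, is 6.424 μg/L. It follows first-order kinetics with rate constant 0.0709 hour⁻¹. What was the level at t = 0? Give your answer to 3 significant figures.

t½ = ln 2 / λ = 0.69315 / 0.0709 ≈ 9.7764 hours.
Number of half-lives elapsed: n = 59.96/9.7764 ≈ 6.1331.
A₀ = A × 2^n = 6.424 × 2^6.1331 = 6.424 × 70.187 ≈ 450.88 μg/L.

451 μg/L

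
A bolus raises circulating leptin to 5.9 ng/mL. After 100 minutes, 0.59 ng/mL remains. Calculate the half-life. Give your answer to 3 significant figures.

30.1 minutes

A/A₀ = 0.59/5.9 ≈ 0.1.
n = log₂(10) ≈ 3.3219 half-lives elapsed in 100 minutes.
t½ = 100/3.3219 ≈ 30.103 minutes.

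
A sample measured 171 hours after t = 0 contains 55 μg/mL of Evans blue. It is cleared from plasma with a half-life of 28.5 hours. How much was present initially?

3520 μg/mL

Number of half-lives elapsed: n = 171/28.5 ≈ 6.
A₀ = A × 2^n = 55 × 2^6 = 55 × 64 ≈ 3520 μg/mL.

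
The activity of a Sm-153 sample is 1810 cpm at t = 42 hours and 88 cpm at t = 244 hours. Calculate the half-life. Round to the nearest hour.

Over Δt = 244 − 42 = 202 hours, the level fell by a factor of 1810/88 ≈ 20.568.
n = log₂(20.568) ≈ 4.3623 half-lives, so t½ = 202/4.3623 ≈ 46.305 hours.

46 hours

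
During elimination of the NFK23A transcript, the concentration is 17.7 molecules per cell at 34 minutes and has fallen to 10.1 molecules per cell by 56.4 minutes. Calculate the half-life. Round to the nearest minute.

Over Δt = 56.4 − 34 = 22.4 minutes, the level fell by a factor of 17.7/10.1 ≈ 1.7525.
n = log₂(1.7525) ≈ 0.80939 half-lives, so t½ = 22.4/0.80939 ≈ 27.675 minutes.

28 minutes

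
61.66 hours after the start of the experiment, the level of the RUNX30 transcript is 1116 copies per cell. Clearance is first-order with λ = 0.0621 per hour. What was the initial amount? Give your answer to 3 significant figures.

t½ = ln 2 / λ = 0.69315 / 0.0621 ≈ 11.162 hours.
Number of half-lives elapsed: n = 61.66/11.162 ≈ 5.5242.
A₀ = A × 2^n = 1116 × 2^5.5242 = 1116 × 46.02 ≈ 51359 copies per cell.

51400 copies per cell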